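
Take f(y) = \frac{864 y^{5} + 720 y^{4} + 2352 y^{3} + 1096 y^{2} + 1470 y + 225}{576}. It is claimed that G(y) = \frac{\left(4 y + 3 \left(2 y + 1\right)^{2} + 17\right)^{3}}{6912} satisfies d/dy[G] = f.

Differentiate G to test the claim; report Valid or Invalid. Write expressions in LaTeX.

d/dy[G] = \frac{3 y^{5}}{2} + 5 y^{4} + \frac{31 y^{3}}{3} + \frac{106 y^{2}}{9} + \frac{155 y}{18} + \frac{25}{9}
d/dy[G] - f(y) = \frac{15 y^{4}}{4} + \frac{25 y^{3}}{4} + \frac{79 y^{2}}{8} + \frac{1745 y}{288} + \frac{1375}{576} != 0.

Invalid: d/dy[G] - f = \frac{15 y^{4}}{4} + \frac{25 y^{3}}{4} + \frac{79 y^{2}}{8} + \frac{1745 y}{288} + \frac{1375}{576}, which is not 0.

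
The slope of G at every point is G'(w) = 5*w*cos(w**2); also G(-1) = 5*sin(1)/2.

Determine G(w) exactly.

The proposed G(w) is checked by its d/dw: the result must match the given G'(w).
A general antiderivative is 5*sin(w**2)/2 + C.
The condition gives C = 5*sin(1)/2 - (5*sin(1)/2) = 0.
So G(w) = 5*sin(w**2)/2.
Check: d/dw[5*sin(w**2)/2] = 5*w*cos(w**2) = G'(w).

G(w) = 5*sin(w**2)/2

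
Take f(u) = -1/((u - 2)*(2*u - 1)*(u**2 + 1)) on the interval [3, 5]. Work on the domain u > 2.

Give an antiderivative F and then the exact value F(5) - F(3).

Antiderivative: F(u) = (-2*log(u - 2) + 8*log(u - 1/2) - 3*log(u**2 + 1))/30; value = -log(26)/10 - 4*log(5/2)/15 - log(3)/15 + log(10)/10 + 4*log(9/2)/15

The denominator factors as (u - 2)*(2*u - 1)*(u**2 + 1); partial fractions split f into directly integrable pieces: -u/(5*(u**2 + 1)) + 8/(15*(2*u - 1)) - 1/(15*(u - 2)).
F(u) = (-2*log(u - 2) + 8*log(u - 1/2) - 3*log(u**2 + 1))/30 is an antiderivative of f.
Check: d/du[(-2*log(u - 2) + 8*log(u - 1/2) - 3*log(u**2 + 1))/30] = -1/(2*u**4 - 5*u**3 + 4*u**2 - 5*u + 2), which equals f(u).
F(5) = -log(26)/10 - log(3)/15 + 4*log(9/2)/15; F(3) = -log(10)/10 + 4*log(5/2)/15.
Integral = F(5) - F(3) = -log(26)/10 - 4*log(5/2)/15 - log(3)/15 + log(10)/10 + 4*log(9/2)/15.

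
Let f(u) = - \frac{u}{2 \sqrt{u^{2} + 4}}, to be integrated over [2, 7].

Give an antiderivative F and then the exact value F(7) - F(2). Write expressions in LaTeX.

Antiderivative: F(u) = - \frac{\sqrt{u^{2} + 4}}{2}; value = - \frac{\sqrt{53}}{2} + \sqrt{2}

The substitution w = u^{2} + 4 works: f is exactly (dF/dw)*(dw/du) for that inner function.
F(u) = - \frac{\sqrt{u^{2} + 4}}{2} is an antiderivative of f.
Check: d/du[- \frac{\sqrt{u^{2} + 4}}{2}] = - \frac{u}{2 \sqrt{u^{2} + 4}} = f(u).
F(7) = - \frac{\sqrt{53}}{2}; F(2) = - \sqrt{2}.
Integral = F(7) - F(2) = - \frac{\sqrt{53}}{2} + \sqrt{2}.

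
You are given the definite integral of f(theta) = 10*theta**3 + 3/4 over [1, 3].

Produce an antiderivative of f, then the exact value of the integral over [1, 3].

Antiderivative: F(theta) = theta*(10*theta**3 + 3)/4; value = 403/2

Differentiate the proposed F(theta) back; it has to land on f(theta) exactly.
F(theta) = theta*(10*theta**3 + 3)/4 is an antiderivative of f.
Check: d/dtheta[theta*(10*theta**3 + 3)/4] = 10*theta**3 + 3/4 = f(theta).
F(3) = 819/4; F(1) = 13/4.
Integral = F(3) - F(1) = 403/2.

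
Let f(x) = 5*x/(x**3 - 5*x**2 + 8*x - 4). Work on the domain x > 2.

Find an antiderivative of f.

Factor the denominator ((x - 2)**2*(x - 1)) and decompose: f = 5/(x - 1) - 5/(x - 2) + 10/(x - 2)**2; each piece integrates to a log, atan, or power term.
Check: d/dx[5*(-(x - 2)*log(x - 2) + (x - 2)*log(x - 1) - 2)/(x - 2)] = 5*x/(x**3 - 5*x**2 + 8*x - 4) = f(x).

An antiderivative is F(x) = 5*(-(x - 2)*log(x - 2) + (x - 2)*log(x - 1) - 2)/(x - 2).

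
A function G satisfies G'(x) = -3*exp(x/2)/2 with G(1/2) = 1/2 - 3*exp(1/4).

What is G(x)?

Recover the given G'(x) by differentiating a candidate G(x); any mismatch rules it out.
A general antiderivative is -3*exp(x/2) + C.
The condition gives C = 1/2 - 3*exp(1/4) - (-3*exp(1/4)) = 1/2.
So G(x) = 1/2 - 3*exp(x/2).
Check: d/dx[1/2 - 3*exp(x/2)] = -3*exp(x/2)/2 = G'(x).

G(x) = 1/2 - 3*exp(x/2)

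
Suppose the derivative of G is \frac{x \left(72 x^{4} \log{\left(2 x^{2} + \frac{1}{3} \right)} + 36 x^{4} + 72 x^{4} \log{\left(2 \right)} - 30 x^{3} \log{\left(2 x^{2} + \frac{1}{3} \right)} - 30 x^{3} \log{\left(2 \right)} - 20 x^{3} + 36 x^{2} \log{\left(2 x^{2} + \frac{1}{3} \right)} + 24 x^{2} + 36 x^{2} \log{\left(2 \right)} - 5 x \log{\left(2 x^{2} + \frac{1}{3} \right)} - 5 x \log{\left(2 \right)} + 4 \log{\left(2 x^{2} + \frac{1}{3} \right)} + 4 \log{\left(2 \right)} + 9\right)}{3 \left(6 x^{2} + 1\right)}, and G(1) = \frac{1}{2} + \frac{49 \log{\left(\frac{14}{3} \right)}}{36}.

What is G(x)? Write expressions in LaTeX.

G(x) = \frac{- \left(- 36 x^{4} + 20 x^{3} - 24 x^{2} - 9\right) \log{\left(4 x^{2} + \frac{2}{3} \right)} + 18}{36}

Recognize the product-rule pattern: G'(x) = u'v + uv' with u = x^{4} - \frac{5 x^{3}}{9} + \frac{2 x^{2}}{3} + \frac{1}{4}, v = \log{\left(4 x^{2} + \frac{2}{3} \right)}, so integration by parts undoes it.
A general antiderivative is - \frac{\left(- 3 x^{4} + \frac{5 x^{3}}{3} - 2 x^{2} - \frac{3}{4}\right) \log{\left(4 x^{2} + \frac{2}{3} \right)}}{3} + C.
The condition gives C = \frac{1}{2} + \frac{49 \log{\left(\frac{14}{3} \right)}}{36} - (\frac{49 \log{\left(\frac{14}{3} \right)}}{36}) = \frac{1}{2}.
So G(x) = \frac{- \left(- 36 x^{4} + 20 x^{3} - 24 x^{2} - 9\right) \log{\left(4 x^{2} + \frac{2}{3} \right)} + 18}{36}.
Check: d/dx[\frac{- \left(- 36 x^{4} + 20 x^{3} - 24 x^{2} - 9\right) \log{\left(4 x^{2} + \frac{2}{3} \right)} + 18}{36}] = \frac{72 x^{5} \log{\left(2 x^{2} + \frac{1}{3} \right)} + 36 x^{5} + 72 x^{5} \log{\left(2 \right)} - 30 x^{4} \log{\left(2 x^{2} + \frac{1}{3} \right)} - 30 x^{4} \log{\left(2 \right)} - 20 x^{4} + 36 x^{3} \log{\left(2 x^{2} + \frac{1}{3} \right)} + 24 x^{3} + 36 x^{3} \log{\left(2 \right)} - 5 x^{2} \log{\left(2 x^{2} + \frac{1}{3} \right)} - 5 x^{2} \log{\left(2 \right)} + 4 x \log{\left(2 x^{2} + \frac{1}{3} \right)} + 4 x \log{\left(2 \right)} + 9 x}{18 x^{2} + 3}, which equals G'(x).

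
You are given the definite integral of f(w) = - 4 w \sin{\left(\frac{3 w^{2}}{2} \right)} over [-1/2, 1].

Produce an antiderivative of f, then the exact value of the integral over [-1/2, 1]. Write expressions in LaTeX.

f matches the chain-rule pattern g'(h)*h' with inner function h(w) = \frac{3 w^{2}}{2}; substituting u = h(w) collapses the integral.
F(w) = \frac{4 \cos{\left(\frac{3 w^{2}}{2} \right)}}{3} is an antiderivative of f.
Check: d/dw[\frac{4 \cos{\left(\frac{3 w^{2}}{2} \right)}}{3}] = - 4 w \sin{\left(\frac{3 w^{2}}{2} \right)} = f(w).
F(1) = \frac{4 \cos{\left(\frac{3}{2} \right)}}{3}; F(-1/2) = \frac{4 \cos{\left(\frac{3}{8} \right)}}{3}.
Integral = F(1) - F(-1/2) = - \frac{4 \cos{\left(\frac{3}{8} \right)}}{3} + \frac{4 \cos{\left(\frac{3}{2} \right)}}{3}.

Antiderivative: F(w) = \frac{4 \cos{\left(\frac{3 w^{2}}{2} \right)}}{3}; value = - \frac{4 \cos{\left(\frac{3}{8} \right)}}{3} + \frac{4 \cos{\left(\frac{3}{2} \right)}}{3}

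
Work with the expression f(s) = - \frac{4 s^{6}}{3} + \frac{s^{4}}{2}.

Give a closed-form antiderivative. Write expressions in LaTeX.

An antiderivative is F(s) = \frac{s^{5} \left(21 - 40 s^{2}\right)}{210}.

Integrate term by term and add the pieces.
Check: d/ds[\frac{s^{5} \left(21 - 40 s^{2}\right)}{210}] = - \frac{4 s^{6}}{3} + \frac{s^{4}}{2} = f(s).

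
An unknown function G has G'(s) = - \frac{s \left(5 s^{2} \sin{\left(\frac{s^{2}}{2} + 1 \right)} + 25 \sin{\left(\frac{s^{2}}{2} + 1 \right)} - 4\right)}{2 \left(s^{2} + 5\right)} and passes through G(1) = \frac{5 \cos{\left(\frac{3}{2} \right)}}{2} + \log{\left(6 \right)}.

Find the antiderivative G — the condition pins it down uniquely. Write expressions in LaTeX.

G(s) = \log{\left(s^{2} + 5 \right)} + \frac{5 \cos{\left(\frac{s^{2}}{2} + 1 \right)}}{2}

The proposed G(s) is checked by its d/ds: the result must match the given G'(s).
A general antiderivative is \log{\left(s^{2} + 5 \right)} + \frac{5 \cos{\left(\frac{s^{2}}{2} + 1 \right)}}{2} + C.
The condition gives C = \frac{5 \cos{\left(\frac{3}{2} \right)}}{2} + \log{\left(6 \right)} - (\frac{5 \cos{\left(\frac{3}{2} \right)}}{2} + \log{\left(6 \right)}) = 0.
So G(s) = \log{\left(s^{2} + 5 \right)} + \frac{5 \cos{\left(\frac{s^{2}}{2} + 1 \right)}}{2}.
Check: d/ds[\log{\left(s^{2} + 5 \right)} + \frac{5 \cos{\left(\frac{s^{2}}{2} + 1 \right)}}{2}] = \frac{- 5 s^{3} \sin{\left(\frac{s^{2}}{2} + 1 \right)} - 25 s \sin{\left(\frac{s^{2}}{2} + 1 \right)} + 4 s}{2 s^{2} + 10}, which equals G'(s).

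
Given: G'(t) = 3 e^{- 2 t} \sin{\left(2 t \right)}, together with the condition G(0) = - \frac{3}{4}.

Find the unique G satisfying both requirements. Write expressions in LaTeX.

G(t) = - \frac{3 e^{- 2 t} \sin{\left(2 t \right)}}{4} - \frac{3 e^{- 2 t} \cos{\left(2 t \right)}}{4}

Recover the given G'(t) by differentiating a candidate G(t); any mismatch rules it out.
A general antiderivative is - \frac{3 e^{- 2 t} \sin{\left(2 t \right)}}{4} - \frac{3 e^{- 2 t} \cos{\left(2 t \right)}}{4} + C.
The condition gives C = - \frac{3}{4} - (- \frac{3}{4}) = 0.
So G(t) = - \frac{3 e^{- 2 t} \sin{\left(2 t \right)}}{4} - \frac{3 e^{- 2 t} \cos{\left(2 t \right)}}{4}.
Check: d/dt[- \frac{3 e^{- 2 t} \sin{\left(2 t \right)}}{4} - \frac{3 e^{- 2 t} \cos{\left(2 t \right)}}{4}] = 3 e^{- 2 t} \sin{\left(2 t \right)} = G'(t).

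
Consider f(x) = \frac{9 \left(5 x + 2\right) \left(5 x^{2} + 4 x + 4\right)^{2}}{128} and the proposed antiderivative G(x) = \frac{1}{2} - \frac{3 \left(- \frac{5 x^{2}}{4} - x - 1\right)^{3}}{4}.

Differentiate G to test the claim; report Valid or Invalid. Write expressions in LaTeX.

d/dx[G] = \frac{1125 x^{5}}{128} + \frac{1125 x^{4}}{64} + \frac{405 x^{3}}{16} + \frac{153 x^{2}}{8} + \frac{81 x}{8} + \frac{9}{4}
This equals f(x) exactly, so the claim holds.

Valid. The derivative of G reproduces f.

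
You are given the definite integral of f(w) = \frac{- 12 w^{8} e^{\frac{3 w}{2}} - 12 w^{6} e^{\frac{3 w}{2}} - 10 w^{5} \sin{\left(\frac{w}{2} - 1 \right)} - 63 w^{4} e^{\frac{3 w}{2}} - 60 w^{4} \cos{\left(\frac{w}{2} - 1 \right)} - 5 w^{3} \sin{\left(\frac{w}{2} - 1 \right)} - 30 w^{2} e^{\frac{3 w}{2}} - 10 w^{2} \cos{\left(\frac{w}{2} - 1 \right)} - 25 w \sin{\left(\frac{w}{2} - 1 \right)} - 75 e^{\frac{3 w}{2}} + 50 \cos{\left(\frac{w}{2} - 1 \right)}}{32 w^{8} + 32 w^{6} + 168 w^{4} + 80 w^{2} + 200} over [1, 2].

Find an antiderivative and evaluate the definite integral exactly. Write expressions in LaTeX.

Antiderivative: F(w) = - \frac{2 w^{4} e^{\frac{3 w}{2}} + w^{2} e^{\frac{3 w}{2}} - 5 w \cos{\left(\frac{w}{2} - 1 \right)} + 5 e^{\frac{3 w}{2}}}{4 \left(2 w^{4} + w^{2} + 5\right)}; value = - \frac{e^{3}}{4} - \frac{5 \cos{\left(\frac{1}{2} \right)}}{32} + \frac{5}{82} + \frac{e^{\frac{3}{2}}}{4}

A first test for any F(w): its w-derivative must equal f(w) identically.
F(w) = - \frac{2 w^{4} e^{\frac{3 w}{2}} + w^{2} e^{\frac{3 w}{2}} - 5 w \cos{\left(\frac{w}{2} - 1 \right)} + 5 e^{\frac{3 w}{2}}}{4 \left(2 w^{4} + w^{2} + 5\right)} is an antiderivative of f.
Check: d/dw[- \frac{2 w^{4} e^{\frac{3 w}{2}} + w^{2} e^{\frac{3 w}{2}} - 5 w \cos{\left(\frac{w}{2} - 1 \right)} + 5 e^{\frac{3 w}{2}}}{4 \left(2 w^{4} + w^{2} + 5\right)}] = \frac{- 12 w^{8} e^{\frac{3 w}{2}} - 12 w^{6} e^{\frac{3 w}{2}} - 10 w^{5} \sin{\left(\frac{w}{2} - 1 \right)} - 63 w^{4} e^{\frac{3 w}{2}} - 60 w^{4} \cos{\left(\frac{w}{2} - 1 \right)} - 5 w^{3} \sin{\left(\frac{w}{2} - 1 \right)} - 30 w^{2} e^{\frac{3 w}{2}} - 10 w^{2} \cos{\left(\frac{w}{2} - 1 \right)} - 25 w \sin{\left(\frac{w}{2} - 1 \right)} - 75 e^{\frac{3 w}{2}} + 50 \cos{\left(\frac{w}{2} - 1 \right)}}{32 w^{8} + 32 w^{6} + 168 w^{4} + 80 w^{2} + 200} = f(w).
F(2) = \frac{5}{82} - \frac{e^{3}}{4}; F(1) = - \frac{e^{\frac{3}{2}}}{4} + \frac{5 \cos{\left(\frac{1}{2} \right)}}{32}.
Integral = F(2) - F(1) = - \frac{e^{3}}{4} - \frac{5 \cos{\left(\frac{1}{2} \right)}}{32} + \frac{5}{82} + \frac{e^{\frac{3}{2}}}{4}.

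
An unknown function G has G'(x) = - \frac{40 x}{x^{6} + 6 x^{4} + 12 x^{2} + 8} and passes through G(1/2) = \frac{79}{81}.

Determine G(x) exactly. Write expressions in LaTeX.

G(x) = \frac{- x^{4} - 4 x^{2} + 6}{x^{4} + 4 x^{2} + 4}

G'(x) matches the chain-rule pattern g'(h)*h' with inner function h(x) = \frac{x^{4}}{2} + 2 x^{2} + 2; substituting u = h(x) collapses the integral.
A general antiderivative is \frac{5}{\frac{x^{4}}{2} + 2 x^{2} + 2} + C.
The condition gives C = \frac{79}{81} - (\frac{160}{81}) = -1.
So G(x) = \frac{- x^{4} - 4 x^{2} + 6}{x^{4} + 4 x^{2} + 4}.
Check: d/dx[\frac{- x^{4} - 4 x^{2} + 6}{x^{4} + 4 x^{2} + 4}] = - \frac{40 x}{x^{6} + 6 x^{4} + 12 x^{2} + 8} = G'(x).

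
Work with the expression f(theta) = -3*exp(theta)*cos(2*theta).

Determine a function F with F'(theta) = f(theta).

Recover f(theta) by differentiating a candidate F(theta); any mismatch rules it out.
Check: d/dtheta[-6*exp(theta)*sin(2*theta)/5 - 3*exp(theta)*cos(2*theta)/5] = -3*exp(theta)*cos(2*theta) = f(theta).

An antiderivative is F(theta) = -6*exp(theta)*sin(2*theta)/5 - 3*exp(theta)*cos(2*theta)/5.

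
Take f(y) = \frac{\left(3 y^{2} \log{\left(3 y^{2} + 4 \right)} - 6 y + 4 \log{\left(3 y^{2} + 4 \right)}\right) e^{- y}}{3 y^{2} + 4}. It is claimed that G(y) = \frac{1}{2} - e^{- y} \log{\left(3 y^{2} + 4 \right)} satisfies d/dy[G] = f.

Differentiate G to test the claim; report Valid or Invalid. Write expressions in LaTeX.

Valid - the claim checks out under differentiation.

d/dy[G] = \frac{3 y^{2} \log{\left(3 y^{2} + 4 \right)} - 6 y + 4 \log{\left(3 y^{2} + 4 \right)}}{3 y^{2} e^{y} + 4 e^{y}}
This equals f(y) exactly, so the claim holds.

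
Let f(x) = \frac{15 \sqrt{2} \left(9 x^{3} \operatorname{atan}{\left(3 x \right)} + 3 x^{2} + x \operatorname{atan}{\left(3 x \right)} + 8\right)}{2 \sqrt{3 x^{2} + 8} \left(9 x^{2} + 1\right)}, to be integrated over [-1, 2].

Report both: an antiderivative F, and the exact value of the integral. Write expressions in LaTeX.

Antiderivative: F(x) = \frac{5 \sqrt{2} \sqrt{3 x^{2} + 8} \operatorname{atan}{\left(3 x \right)}}{2}; value = \frac{5 \sqrt{22} \operatorname{atan}{\left(3 \right)}}{2} + 5 \sqrt{10} \operatorname{atan}{\left(6 \right)}

Recognize the product-rule pattern: f = u'v + uv' with u = 5 \sqrt{\frac{3 x^{2}}{2} + 4}, v = \operatorname{atan}{\left(3 x \right)}, so integration by parts undoes it.
F(x) = \frac{5 \sqrt{2} \sqrt{3 x^{2} + 8} \operatorname{atan}{\left(3 x \right)}}{2} is an antiderivative of f.
Check: d/dx[\frac{5 \sqrt{2} \sqrt{3 x^{2} + 8} \operatorname{atan}{\left(3 x \right)}}{2}] = \frac{135 \sqrt{2} x^{3} \operatorname{atan}{\left(3 x \right)} + 45 \sqrt{2} x^{2} + 15 \sqrt{2} x \operatorname{atan}{\left(3 x \right)} + 120 \sqrt{2}}{18 x^{2} \sqrt{3 x^{2} + 8} + 2 \sqrt{3 x^{2} + 8}}, which equals f(x).
F(2) = 5 \sqrt{10} \operatorname{atan}{\left(6 \right)}; F(-1) = - \frac{5 \sqrt{22} \operatorname{atan}{\left(3 \right)}}{2}.
Integral = F(2) - F(-1) = \frac{5 \sqrt{22} \operatorname{atan}{\left(3 \right)}}{2} + 5 \sqrt{10} \operatorname{atan}{\left(6 \right)}.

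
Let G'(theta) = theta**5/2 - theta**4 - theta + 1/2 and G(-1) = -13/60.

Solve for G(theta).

G(theta) = (5*theta**6 - 12*theta**5 - 30*theta**2 + 30*theta + 30)/60

Integrate term by term and add the pieces.
A general antiderivative is theta**6/12 - theta**5/5 - theta**2/2 + theta/2 + C.
The condition gives C = -13/60 - (-43/60) = 1/2.
So G(theta) = (5*theta**6 - 12*theta**5 - 30*theta**2 + 30*theta + 30)/60.
Check: d/dtheta[(5*theta**6 - 12*theta**5 - 30*theta**2 + 30*theta + 30)/60] = theta**5/2 - theta**4 - theta + 1/2 = G'(theta).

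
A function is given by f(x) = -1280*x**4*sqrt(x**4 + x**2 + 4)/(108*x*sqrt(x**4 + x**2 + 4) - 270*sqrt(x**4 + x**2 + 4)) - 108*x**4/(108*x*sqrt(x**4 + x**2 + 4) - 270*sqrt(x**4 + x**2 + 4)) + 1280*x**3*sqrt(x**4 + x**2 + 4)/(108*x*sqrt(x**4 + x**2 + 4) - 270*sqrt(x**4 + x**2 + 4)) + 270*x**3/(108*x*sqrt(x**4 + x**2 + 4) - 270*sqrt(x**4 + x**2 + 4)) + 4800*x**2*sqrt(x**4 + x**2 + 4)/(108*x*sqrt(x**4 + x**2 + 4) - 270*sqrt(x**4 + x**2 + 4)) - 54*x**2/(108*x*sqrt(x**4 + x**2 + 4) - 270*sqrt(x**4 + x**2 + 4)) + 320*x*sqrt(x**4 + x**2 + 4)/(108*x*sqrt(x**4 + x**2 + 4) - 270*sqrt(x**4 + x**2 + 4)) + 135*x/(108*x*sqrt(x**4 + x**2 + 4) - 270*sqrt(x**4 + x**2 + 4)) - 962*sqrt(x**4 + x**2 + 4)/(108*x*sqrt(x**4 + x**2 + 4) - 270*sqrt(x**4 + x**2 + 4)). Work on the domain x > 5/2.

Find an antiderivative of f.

An antiderivative is F(x) = -(160*x**4 + 320*x**3 - 160*x + 27*sqrt(x**4 + x**2 + 4) + 81*log(x - 5/2) + 40)/54.

Integrate term by term and add the pieces.
Check: d/dx[-(160*x**4 + 320*x**3 - 160*x + 27*sqrt(x**4 + x**2 + 4) + 81*log(x - 5/2) + 40)/54] = (-1280*x**4*sqrt(x**4 + x**2 + 4) - 108*x**4 + 1280*x**3*sqrt(x**4 + x**2 + 4) + 270*x**3 + 4800*x**2*sqrt(x**4 + x**2 + 4) - 54*x**2 + 320*x*sqrt(x**4 + x**2 + 4) + 135*x - 962*sqrt(x**4 + x**2 + 4))/(108*x*sqrt(x**4 + x**2 + 4) - 270*sqrt(x**4 + x**2 + 4)), which equals f(x).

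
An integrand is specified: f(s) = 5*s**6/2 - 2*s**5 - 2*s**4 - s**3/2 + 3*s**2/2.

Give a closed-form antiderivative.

An antiderivative is F(s) = 5*s**7/14 - s**6/3 - 2*s**5/5 - s**4/8 + s**3/2.

The integrand splits into summands that can be handled one at a time.
Check: d/ds[5*s**7/14 - s**6/3 - 2*s**5/5 - s**4/8 + s**3/2] = 5*s**6/2 - 2*s**5 - 2*s**4 - s**3/2 + 3*s**2/2 = f(s).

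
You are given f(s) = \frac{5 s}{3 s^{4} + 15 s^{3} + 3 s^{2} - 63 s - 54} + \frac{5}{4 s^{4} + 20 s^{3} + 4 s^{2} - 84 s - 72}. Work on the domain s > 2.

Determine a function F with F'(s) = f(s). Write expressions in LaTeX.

An antiderivative is F(s) = \frac{44 s \log{\left(s - 2 \right)} + 25 s \log{\left(s + 1 \right)} - 69 s \log{\left(s + 3 \right)} + 132 \log{\left(s - 2 \right)} + 75 \log{\left(s + 1 \right)} - 207 \log{\left(s + 3 \right)} + 270}{720 s + 2160}.

Factor the denominator (12 \left(s - 2\right) \left(s + 1\right) \left(s + 3\right)^{2}) and decompose: f = - \frac{23}{240 \left(s + 3\right)} - \frac{3}{8 \left(s + 3\right)^{2}} + \frac{5}{144 \left(s + 1\right)} + \frac{11}{180 \left(s - 2\right)}; each piece integrates to a log, atan, or power term.
Check: d/ds[\frac{44 s \log{\left(s - 2 \right)} + 25 s \log{\left(s + 1 \right)} - 69 s \log{\left(s + 3 \right)} + 132 \log{\left(s - 2 \right)} + 75 \log{\left(s + 1 \right)} - 207 \log{\left(s + 3 \right)} + 270}{720 s + 2160}] = \frac{20 s + 15}{12 s^{4} + 60 s^{3} + 12 s^{2} - 252 s - 216}, which equals f(s).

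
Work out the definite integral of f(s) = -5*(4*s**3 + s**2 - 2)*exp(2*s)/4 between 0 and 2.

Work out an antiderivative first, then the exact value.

Antiderivative: F(s) = (-40*s**3 + 50*s**2 - 50*s + 45)*exp(2*s)/16; value = -175*exp(4)/16 - 45/16

f has the shape u'v + uv' for u = -5*s**3/2 + 25*s**2/8 - 25*s/8 + 45/16 and v = exp(2*s) — it is the derivative of the product u*v.
F(s) = (-40*s**3 + 50*s**2 - 50*s + 45)*exp(2*s)/16 is an antiderivative of f.
Check: d/ds[(-40*s**3 + 50*s**2 - 50*s + 45)*exp(2*s)/16] = -5*s**3*exp(2*s) - 5*s**2*exp(2*s)/4 + 5*exp(2*s)/2, which equals f(s).
F(2) = -175*exp(4)/16; F(0) = 45/16.
Integral = F(2) - F(0) = -175*exp(4)/16 - 45/16.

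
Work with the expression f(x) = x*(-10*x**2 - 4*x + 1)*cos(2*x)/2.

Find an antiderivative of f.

An antiderivative F(x) passes only if d/dx[F] lands on f(x) exactly.
Check: d/dx[-(10*x**3*sin(2*x) + 4*x**2*sin(2*x) + 15*x**2*cos(2*x) - 16*x*sin(2*x) + 4*x*cos(2*x) - 2*sin(2*x) - 8*cos(2*x))/4] = -5*x**3*cos(2*x) - 2*x**2*cos(2*x) + x*cos(2*x)/2, which equals f(x).

An antiderivative is F(x) = -(10*x**3*sin(2*x) + 4*x**2*sin(2*x) + 15*x**2*cos(2*x) - 16*x*sin(2*x) + 4*x*cos(2*x) - 2*sin(2*x) - 8*cos(2*x))/4.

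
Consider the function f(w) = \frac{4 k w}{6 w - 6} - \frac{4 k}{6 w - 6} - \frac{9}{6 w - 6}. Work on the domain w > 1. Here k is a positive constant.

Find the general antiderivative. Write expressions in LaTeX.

F(w) = \frac{2 k w}{3} - \frac{3 \log{\left(\frac{w}{2} - \frac{1}{2} \right)}}{2} + C

The integrand splits into summands that can be handled one at a time.
Check: d/dw[\frac{2 k w}{3} - \frac{3 \log{\left(\frac{w}{2} - \frac{1}{2} \right)}}{2}] = \frac{4 k w - 4 k - 9}{6 w - 6}, which equals f(w).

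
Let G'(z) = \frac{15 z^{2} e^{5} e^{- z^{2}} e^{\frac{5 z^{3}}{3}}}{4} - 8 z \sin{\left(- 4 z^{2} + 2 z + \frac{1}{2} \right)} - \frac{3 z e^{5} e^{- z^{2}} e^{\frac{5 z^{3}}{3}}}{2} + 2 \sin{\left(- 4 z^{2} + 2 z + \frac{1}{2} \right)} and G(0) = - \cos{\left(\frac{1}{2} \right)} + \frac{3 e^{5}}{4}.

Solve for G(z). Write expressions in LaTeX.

The integrand splits into summands that can be handled one at a time.
A general antiderivative is \frac{3 e^{\frac{5 z^{3}}{3} - z^{2} + 5}}{4} - \cos{\left(- 4 z^{2} + 2 z + \frac{1}{2} \right)} + C.
The condition gives C = - \cos{\left(\frac{1}{2} \right)} + \frac{3 e^{5}}{4} - (- \cos{\left(\frac{1}{2} \right)} + \frac{3 e^{5}}{4}) = 0.
So G(z) = - \cos{\left(- 4 z^{2} + 2 z + \frac{1}{2} \right)} + \frac{3 e^{5} e^{- z^{2}} e^{\frac{5 z^{3}}{3}}}{4}.
Check: d/dz[- \cos{\left(- 4 z^{2} + 2 z + \frac{1}{2} \right)} + \frac{3 e^{5} e^{- z^{2}} e^{\frac{5 z^{3}}{3}}}{4}] = \frac{\left(15 z^{2} e^{5} e^{\frac{5 z^{3}}{3}} - 32 z e^{z^{2}} \sin{\left(- 4 z^{2} + 2 z + \frac{1}{2} \right)} - 6 z e^{5} e^{\frac{5 z^{3}}{3}} + 8 e^{z^{2}} \sin{\left(- 4 z^{2} + 2 z + \frac{1}{2} \right)}\right) e^{- z^{2}}}{4}, which equals G'(z).

G(z) = - \cos{\left(- 4 z^{2} + 2 z + \frac{1}{2} \right)} + \frac{3 e^{5} e^{- z^{2}} e^{\frac{5 z^{3}}{3}}}{4}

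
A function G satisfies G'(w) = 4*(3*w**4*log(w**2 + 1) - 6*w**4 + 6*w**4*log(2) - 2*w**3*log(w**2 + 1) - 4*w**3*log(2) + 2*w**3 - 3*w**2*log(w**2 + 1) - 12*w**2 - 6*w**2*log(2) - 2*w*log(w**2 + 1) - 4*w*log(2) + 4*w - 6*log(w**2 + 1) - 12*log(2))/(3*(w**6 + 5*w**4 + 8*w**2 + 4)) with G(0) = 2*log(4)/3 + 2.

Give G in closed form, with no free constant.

Since d/dw undoes antidifferentiation here, G(w) must give back the stated G'(w).
A general antiderivative is 2*(2/3 - 2*w)*log(4*w**2 + 4)/(w**2 + 2) + C.
The condition gives C = 2*log(4)/3 + 2 - (2*log(4)/3) = 2.
So G(w) = (6*w**2 - 12*w*log(w**2 + 1) - 24*w*log(2) + 4*log(w**2 + 1) + 8*log(2) + 12)/(3*w**2 + 6).
Check: d/dw[(6*w**2 - 12*w*log(w**2 + 1) - 24*w*log(2) + 4*log(w**2 + 1) + 8*log(2) + 12)/(3*w**2 + 6)] = (12*w**4*log(w**2 + 1) - 24*w**4 + 24*w**4*log(2) - 8*w**3*log(w**2 + 1) - 16*w**3*log(2) + 8*w**3 - 12*w**2*log(w**2 + 1) - 48*w**2 - 24*w**2*log(2) - 8*w*log(w**2 + 1) - 16*w*log(2) + 16*w - 24*log(w**2 + 1) - 48*log(2))/(3*w**6 + 15*w**4 + 24*w**2 + 12), which equals G'(w).

G(w) = (6*w**2 - 12*w*log(w**2 + 1) - 24*w*log(2) + 4*log(w**2 + 1) + 8*log(2) + 12)/(3*w**2 + 6)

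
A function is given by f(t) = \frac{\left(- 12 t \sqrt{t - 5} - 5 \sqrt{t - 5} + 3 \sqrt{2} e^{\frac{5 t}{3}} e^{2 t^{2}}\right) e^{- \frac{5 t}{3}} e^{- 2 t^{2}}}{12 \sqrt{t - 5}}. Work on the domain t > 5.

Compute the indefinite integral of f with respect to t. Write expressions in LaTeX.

Differentiate the proposed F(t) back; it has to land on f(t) exactly.
Check: d/dt[\frac{2 \sqrt{2} \sqrt{t - 5} + e^{- \frac{5 t}{3}} e^{- 2 t^{2}}}{4}] = \frac{\left(- 12 t \sqrt{t - 5} - 5 \sqrt{t - 5} + 3 \sqrt{2} e^{\frac{5 t}{3}} e^{2 t^{2}}\right) e^{- \frac{5 t}{3}} e^{- 2 t^{2}}}{12 \sqrt{t - 5}} = f(t).

F(t) = \frac{2 \sqrt{2} \sqrt{t - 5} + e^{- \frac{5 t}{3}} e^{- 2 t^{2}}}{4} + C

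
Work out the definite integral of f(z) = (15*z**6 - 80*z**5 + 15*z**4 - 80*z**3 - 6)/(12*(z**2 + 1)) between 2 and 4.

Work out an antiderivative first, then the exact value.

A candidate is checked by its d/dz: the result must match f(z).
F(z) = z**5/4 - 5*z**4/3 - atan(z)/2 is an antiderivative of f.
Check: d/dz[z**5/4 - 5*z**4/3 - atan(z)/2] = (15*z**6 - 80*z**5 + 15*z**4 - 80*z**3 - 6)/(12*z**2 + 12), which equals f(z).
F(4) = -512/3 - atan(4)/2; F(2) = -56/3 - atan(2)/2.
Integral = F(4) - F(2) = -152 - atan(4)/2 + atan(2)/2.

Antiderivative: F(z) = z**5/4 - 5*z**4/3 - atan(z)/2; value = -152 - atan(4)/2 + atan(2)/2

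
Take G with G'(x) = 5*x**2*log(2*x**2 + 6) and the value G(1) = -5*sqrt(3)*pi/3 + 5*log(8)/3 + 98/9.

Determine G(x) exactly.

G(x) = 5*x**3*log(x**2 + 3)/3 - 10*x**3/9 + 5*x**3*log(2)/3 + 10*x - 10*sqrt(3)*atan(sqrt(3)*x/3) + 2

A candidate passes only if d/dx[G] lands on the given G'(x) exactly.
A general antiderivative is 5*x**3*log(2*x**2 + 6)/3 - 10*x**3/9 + 10*x - 10*sqrt(3)*atan(sqrt(3)*x/3) + C.
The condition gives C = -5*sqrt(3)*pi/3 + 5*log(8)/3 + 98/9 - (-5*sqrt(3)*pi/3 + 5*log(8)/3 + 80/9) = 2.
So G(x) = 5*x**3*log(x**2 + 3)/3 - 10*x**3/9 + 5*x**3*log(2)/3 + 10*x - 10*sqrt(3)*atan(sqrt(3)*x/3) + 2.
Check: d/dx[5*x**3*log(x**2 + 3)/3 - 10*x**3/9 + 5*x**3*log(2)/3 + 10*x - 10*sqrt(3)*atan(sqrt(3)*x/3) + 2] = 5*x**2*log(x**2 + 3) + 5*x**2*log(2), which equals G'(x).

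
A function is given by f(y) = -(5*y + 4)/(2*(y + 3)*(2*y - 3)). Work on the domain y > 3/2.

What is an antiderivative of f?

Factor the denominator (2*(y + 3)*(2*y - 3)) and decompose: f = -23/(18*(2*y - 3)) - 11/(18*(y + 3)); each piece integrates to a log, atan, or power term.
Check: d/dy[-23*log(y - 3/2)/36 - 11*log(y + 3)/18] = (-5*y - 4)/(4*y**2 + 6*y - 18), which equals f(y).

An antiderivative is F(y) = -23*log(y - 3/2)/36 - 11*log(y + 3)/18.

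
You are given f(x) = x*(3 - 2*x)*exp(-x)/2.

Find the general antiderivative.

f has the shape u'v + uv' for u = x**2 + x/2 + 1/2 and v = exp(-x) — it is the derivative of the product u*v.
Check: d/dx[(2*x**2 + x + 1)*exp(-x)/2] = (-2*x**2 + 3*x)*exp(-x)/2, which equals f(x).

F(x) = (2*x**2 + x + 1)*exp(-x)/2 + C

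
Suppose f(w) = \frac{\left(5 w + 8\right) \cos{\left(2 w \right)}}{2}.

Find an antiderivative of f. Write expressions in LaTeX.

Any candidate F(w) must reproduce f(w) exactly when differentiated.
Check: d/dw[\frac{5 w \sin{\left(2 w \right)}}{4} + 2 \sin{\left(2 w \right)} + \frac{5 \cos{\left(2 w \right)}}{8}] = \frac{5 w \cos{\left(2 w \right)}}{2} + 4 \cos{\left(2 w \right)}, which equals f(w).

An antiderivative is F(w) = \frac{5 w \sin{\left(2 w \right)}}{4} + 2 \sin{\left(2 w \right)} + \frac{5 \cos{\left(2 w \right)}}{8}.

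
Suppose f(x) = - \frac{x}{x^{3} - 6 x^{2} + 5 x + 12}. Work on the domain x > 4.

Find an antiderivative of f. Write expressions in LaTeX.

An antiderivative is F(x) = \frac{- 16 \log{\left(x - 4 \right)} + 15 \log{\left(x - 3 \right)} + \log{\left(x + 1 \right)}}{20}.

The denominator factors as \left(x - 4\right) \left(x - 3\right) \left(x + 1\right); partial fractions split f into directly integrable pieces: \frac{1}{20 \left(x + 1\right)} + \frac{3}{4 \left(x - 3\right)} - \frac{4}{5 \left(x - 4\right)}.
Check: d/dx[\frac{- 16 \log{\left(x - 4 \right)} + 15 \log{\left(x - 3 \right)} + \log{\left(x + 1 \right)}}{20}] = - \frac{x}{x^{3} - 6 x^{2} + 5 x + 12} = f(x).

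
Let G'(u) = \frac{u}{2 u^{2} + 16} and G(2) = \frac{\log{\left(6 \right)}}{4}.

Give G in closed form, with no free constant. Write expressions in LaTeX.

G(u) = \frac{\log{\left(\frac{u^{2}}{2} + 4 \right)}}{4}

The substitution w = \frac{u^{2}}{2} + 4 works: G'(u) is exactly (dG/dw)*(dw/du) for that inner function.
A general antiderivative is \frac{\log{\left(\frac{u^{2}}{2} + 4 \right)}}{4} + C.
The condition gives C = \frac{\log{\left(6 \right)}}{4} - (\frac{\log{\left(6 \right)}}{4}) = 0.
So G(u) = \frac{\log{\left(\frac{u^{2}}{2} + 4 \right)}}{4}.
Check: d/du[\frac{\log{\left(\frac{u^{2}}{2} + 4 \right)}}{4}] = \frac{u}{2 u^{2} + 16} = G'(u).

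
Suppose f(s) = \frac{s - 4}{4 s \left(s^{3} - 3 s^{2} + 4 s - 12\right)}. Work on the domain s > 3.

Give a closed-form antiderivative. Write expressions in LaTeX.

An antiderivative is F(s) = \frac{\log{\left(s \right)}}{12} - \frac{\log{\left(s - 3 \right)}}{156} - \frac{\log{\left(s^{2} + 4 \right)}}{26} + \frac{\operatorname{atan}{\left(\frac{s}{2} \right)}}{104}.

Factor the denominator (4 s \left(s - 3\right) \left(s^{2} + 4\right)) and decompose: f = - \frac{4 s - 1}{52 \left(s^{2} + 4\right)} - \frac{1}{156 \left(s - 3\right)} + \frac{1}{12 s}; each piece integrates to a log, atan, or power term.
Check: d/ds[\frac{\log{\left(s \right)}}{12} - \frac{\log{\left(s - 3 \right)}}{156} - \frac{\log{\left(s^{2} + 4 \right)}}{26} + \frac{\operatorname{atan}{\left(\frac{s}{2} \right)}}{104}] = \frac{s - 4}{4 s^{4} - 12 s^{3} + 16 s^{2} - 48 s}, which equals f(s).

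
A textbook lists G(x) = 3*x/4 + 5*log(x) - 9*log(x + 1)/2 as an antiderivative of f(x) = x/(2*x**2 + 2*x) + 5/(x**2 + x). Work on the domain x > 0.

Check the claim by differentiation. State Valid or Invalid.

d/dx[G] = (3*x**2 + 5*x + 20)/(4*x**2 + 4*x)
d/dx[G] - f(x) = 3/4 != 0.

Invalid: d/dx[G] - f = 3/4, which is not 0.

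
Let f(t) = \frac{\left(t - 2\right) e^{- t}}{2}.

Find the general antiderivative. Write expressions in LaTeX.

F(t) = - \frac{t e^{- t}}{2} + \frac{e^{- t}}{2} + C

Recognize the product-rule pattern: f = u'v + uv' with u = \frac{1}{2} - \frac{t}{2}, v = e^{- t}, so integration by parts undoes it.
Check: d/dt[- \frac{t e^{- t}}{2} + \frac{e^{- t}}{2}] = \frac{\left(t - 2\right) e^{- t}}{2} = f(t).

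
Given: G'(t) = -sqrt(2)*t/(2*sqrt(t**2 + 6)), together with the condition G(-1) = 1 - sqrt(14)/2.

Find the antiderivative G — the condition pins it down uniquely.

G(t) = (-sqrt(2)*sqrt(t**2 + 6) + 2)/2

The substitution u = t**2/2 + 3 works: G'(t) is exactly (dG/du)*(du/dt) for that inner function.
A general antiderivative is -sqrt(t**2/2 + 3) + C.
The condition gives C = 1 - sqrt(14)/2 - (-sqrt(14)/2) = 1.
So G(t) = (-sqrt(2)*sqrt(t**2 + 6) + 2)/2.
Check: d/dt[(-sqrt(2)*sqrt(t**2 + 6) + 2)/2] = -sqrt(2)*t/(2*sqrt(t**2 + 6)) = G'(t).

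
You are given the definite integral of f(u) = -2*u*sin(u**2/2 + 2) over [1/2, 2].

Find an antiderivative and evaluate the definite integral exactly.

The substitution w = u**2/2 + 2 works: f is exactly (dF/dw)*(dw/du) for that inner function.
F(u) = 2*cos(u**2/2 + 2) is an antiderivative of f.
Check: d/du[2*cos(u**2/2 + 2)] = -2*u*sin(u**2/2 + 2) = f(u).
F(2) = 2*cos(4); F(1/2) = 2*cos(17/8).
Integral = F(2) - F(1/2) = 2*cos(4) - 2*cos(17/8).

Antiderivative: F(u) = 2*cos(u**2/2 + 2); value = 2*cos(4) - 2*cos(17/8)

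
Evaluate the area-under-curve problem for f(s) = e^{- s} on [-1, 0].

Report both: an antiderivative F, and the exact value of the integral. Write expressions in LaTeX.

Any candidate F(s) must reproduce f(s) exactly when differentiated.
F(s) = - e^{- s} is an antiderivative of f.
Check: d/ds[- e^{- s}] = e^{- s} = f(s).
F(0) = -1; F(-1) = - e.
Integral = F(0) - F(-1) = -1 + e.

Antiderivative: F(s) = - e^{- s}; value = -1 + e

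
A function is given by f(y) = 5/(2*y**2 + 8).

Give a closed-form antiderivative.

An antiderivative is F(y) = 5*atan(y/2)/4.

For F(y) to be correct the identity F'(y) - f(y) = 0 must hold.
Check: d/dy[5*atan(y/2)/4] = 5/(2*y**2 + 8) = f(y).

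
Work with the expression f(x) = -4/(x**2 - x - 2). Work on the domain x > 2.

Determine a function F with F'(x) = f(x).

The denominator factors as (x - 2)*(x + 1); partial fractions split f into directly integrable pieces: 4/(3*(x + 1)) - 4/(3*(x - 2)).
Check: d/dx[4*(-log(x - 2) + log(x + 1))/3] = -4/(x**2 - x - 2) = f(x).

An antiderivative is F(x) = 4*(-log(x - 2) + log(x + 1))/3.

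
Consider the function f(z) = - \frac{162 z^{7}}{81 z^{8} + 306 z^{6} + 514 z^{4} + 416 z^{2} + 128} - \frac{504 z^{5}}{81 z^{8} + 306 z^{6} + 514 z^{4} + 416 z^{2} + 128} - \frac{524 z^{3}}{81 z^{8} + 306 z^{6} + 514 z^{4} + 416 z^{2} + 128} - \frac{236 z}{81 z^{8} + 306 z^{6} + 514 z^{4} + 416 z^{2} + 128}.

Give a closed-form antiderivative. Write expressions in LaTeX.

An antiderivative is F(z) = \frac{- \left(9 z^{2} + 8\right) \log{\left(z^{4} + 2 z^{2} + 2 \right)} + 6}{2 \left(9 z^{2} + 8\right)}.

The integrand splits into summands that can be handled one at a time.
Check: d/dz[\frac{- \left(9 z^{2} + 8\right) \log{\left(z^{4} + 2 z^{2} + 2 \right)} + 6}{2 \left(9 z^{2} + 8\right)}] = \frac{- 162 z^{7} - 504 z^{5} - 524 z^{3} - 236 z}{81 z^{8} + 306 z^{6} + 514 z^{4} + 416 z^{2} + 128}, which equals f(z).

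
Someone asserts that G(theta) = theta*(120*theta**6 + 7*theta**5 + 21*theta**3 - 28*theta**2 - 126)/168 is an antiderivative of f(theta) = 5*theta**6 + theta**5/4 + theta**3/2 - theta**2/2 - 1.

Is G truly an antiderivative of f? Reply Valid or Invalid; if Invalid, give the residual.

d/dtheta[G] = 5*theta**6 + theta**5/4 + theta**3/2 - theta**2/2 - 3/4
d/dtheta[G] - f(theta) = 1/4 != 0.

Invalid: d/dtheta[G] - f = 1/4, which is not 0.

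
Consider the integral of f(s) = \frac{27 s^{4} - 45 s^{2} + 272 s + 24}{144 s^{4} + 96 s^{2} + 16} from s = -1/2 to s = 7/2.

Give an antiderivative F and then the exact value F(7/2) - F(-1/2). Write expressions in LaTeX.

Recognize the product-rule pattern: f = u'v + uv' with u = \frac{1}{2 \left(2 s^{2} + \frac{2}{3}\right)}, v = \frac{3 s^{3}}{4} - \frac{2 s^{2}}{3} + 2 s - 4, so integration by parts undoes it.
F(s) = \frac{9 s^{3} - 8 s^{2} + 24 s - 48}{48 s^{2} + 16} is an antiderivative of f.
Check: d/ds[\frac{9 s^{3} - 8 s^{2} + 24 s - 48}{48 s^{2} + 16}] = \frac{27 s^{4} - 45 s^{2} + 272 s + 24}{144 s^{4} + 96 s^{2} + 16} = f(s).
F(7/2) = \frac{2591}{4832}; F(-1/2) = - \frac{505}{224}.
Integral = F(7/2) - F(-1/2) = \frac{11799}{4228}.

Antiderivative: F(s) = \frac{9 s^{3} - 8 s^{2} + 24 s - 48}{48 s^{2} + 16}; value = \frac{11799}{4228}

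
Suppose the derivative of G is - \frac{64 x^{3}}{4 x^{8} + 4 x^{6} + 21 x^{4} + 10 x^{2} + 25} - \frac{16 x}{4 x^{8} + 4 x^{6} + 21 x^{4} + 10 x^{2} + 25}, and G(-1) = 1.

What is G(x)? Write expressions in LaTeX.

G(x) = \frac{8}{2 x^{4} + x^{2} + 5}

The substitution u = x^{4} + \frac{x^{2}}{2} + \frac{5}{2} works: G'(x) is exactly (dG/du)*(du/dx) for that inner function.
A general antiderivative is \frac{4}{x^{4} + \frac{x^{2}}{2} + \frac{5}{2}} + C.
The condition gives C = 1 - (1) = 0.
So G(x) = \frac{8}{2 x^{4} + x^{2} + 5}.
Check: d/dx[\frac{8}{2 x^{4} + x^{2} + 5}] = \frac{- 64 x^{3} - 16 x}{4 x^{8} + 4 x^{6} + 21 x^{4} + 10 x^{2} + 25}, which equals G'(x).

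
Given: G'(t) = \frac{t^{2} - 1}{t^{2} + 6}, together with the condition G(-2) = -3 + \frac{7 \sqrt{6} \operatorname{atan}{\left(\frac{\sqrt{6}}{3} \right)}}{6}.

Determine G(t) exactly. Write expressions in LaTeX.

Differentiate the proposed G(t) back; it has to land on the given G'(t).
A general antiderivative is t - \frac{7 \sqrt{6} \operatorname{atan}{\left(\frac{\sqrt{6} t}{6} \right)}}{6} + C.
The condition gives C = -3 + \frac{7 \sqrt{6} \operatorname{atan}{\left(\frac{\sqrt{6}}{3} \right)}}{6} - (-2 + \frac{7 \sqrt{6} \operatorname{atan}{\left(\frac{\sqrt{6}}{3} \right)}}{6}) = -1.
So G(t) = \frac{6 t - 7 \sqrt{6} \operatorname{atan}{\left(\frac{\sqrt{6} t}{6} \right)} - 6}{6}.
Check: d/dt[\frac{6 t - 7 \sqrt{6} \operatorname{atan}{\left(\frac{\sqrt{6} t}{6} \right)} - 6}{6}] = \frac{t^{2} - 1}{t^{2} + 6} = G'(t).

G(t) = \frac{6 t - 7 \sqrt{6} \operatorname{atan}{\left(\frac{\sqrt{6} t}{6} \right)} - 6}{6}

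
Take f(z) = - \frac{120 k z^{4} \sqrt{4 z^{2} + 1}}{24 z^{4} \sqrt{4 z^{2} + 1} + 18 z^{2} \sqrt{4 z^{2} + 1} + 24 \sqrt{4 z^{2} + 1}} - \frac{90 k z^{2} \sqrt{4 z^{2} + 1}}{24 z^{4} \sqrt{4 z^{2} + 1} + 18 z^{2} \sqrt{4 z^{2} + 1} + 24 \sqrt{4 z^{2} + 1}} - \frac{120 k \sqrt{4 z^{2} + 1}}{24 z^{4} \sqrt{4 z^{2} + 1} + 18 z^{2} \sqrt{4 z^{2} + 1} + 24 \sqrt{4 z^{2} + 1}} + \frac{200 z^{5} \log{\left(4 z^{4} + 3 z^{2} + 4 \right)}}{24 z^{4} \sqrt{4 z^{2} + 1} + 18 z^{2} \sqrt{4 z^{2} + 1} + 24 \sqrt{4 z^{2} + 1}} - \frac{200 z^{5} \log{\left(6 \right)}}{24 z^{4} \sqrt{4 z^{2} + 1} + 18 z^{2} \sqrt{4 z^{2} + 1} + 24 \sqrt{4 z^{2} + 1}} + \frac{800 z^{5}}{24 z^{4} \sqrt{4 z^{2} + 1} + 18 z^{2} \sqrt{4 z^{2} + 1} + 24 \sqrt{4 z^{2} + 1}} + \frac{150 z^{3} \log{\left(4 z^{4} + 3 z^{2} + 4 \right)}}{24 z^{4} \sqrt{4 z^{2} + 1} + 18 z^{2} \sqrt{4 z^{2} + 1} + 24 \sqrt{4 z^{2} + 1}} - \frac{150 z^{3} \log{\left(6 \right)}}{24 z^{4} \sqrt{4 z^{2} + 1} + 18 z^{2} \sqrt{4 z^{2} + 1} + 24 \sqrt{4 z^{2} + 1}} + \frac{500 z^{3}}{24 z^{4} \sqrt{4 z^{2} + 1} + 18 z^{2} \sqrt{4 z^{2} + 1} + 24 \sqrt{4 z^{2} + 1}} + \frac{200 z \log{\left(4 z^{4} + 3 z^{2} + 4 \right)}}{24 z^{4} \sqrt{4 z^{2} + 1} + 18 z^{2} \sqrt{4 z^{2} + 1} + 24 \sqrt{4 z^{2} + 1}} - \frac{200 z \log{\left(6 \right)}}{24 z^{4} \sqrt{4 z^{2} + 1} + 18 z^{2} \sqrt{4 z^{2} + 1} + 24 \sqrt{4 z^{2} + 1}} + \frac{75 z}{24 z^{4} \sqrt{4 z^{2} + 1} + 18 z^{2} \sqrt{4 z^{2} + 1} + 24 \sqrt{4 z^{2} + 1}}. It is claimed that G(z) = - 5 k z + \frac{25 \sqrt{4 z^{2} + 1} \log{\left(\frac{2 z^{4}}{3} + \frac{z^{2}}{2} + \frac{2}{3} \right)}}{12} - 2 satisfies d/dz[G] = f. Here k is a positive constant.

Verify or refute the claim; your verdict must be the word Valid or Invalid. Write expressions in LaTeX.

d/dz[G] = \frac{- 120 k z^{4} \sqrt{4 z^{2} + 1} - 90 k z^{2} \sqrt{4 z^{2} + 1} - 120 k \sqrt{4 z^{2} + 1} + 200 z^{5} \log{\left(4 z^{4} + 3 z^{2} + 4 \right)} - 200 z^{5} \log{\left(6 \right)} + 800 z^{5} + 150 z^{3} \log{\left(4 z^{4} + 3 z^{2} + 4 \right)} - 150 z^{3} \log{\left(6 \right)} + 500 z^{3} + 200 z \log{\left(4 z^{4} + 3 z^{2} + 4 \right)} - 200 z \log{\left(6 \right)} + 75 z}{24 z^{4} \sqrt{4 z^{2} + 1} + 18 z^{2} \sqrt{4 z^{2} + 1} + 24 \sqrt{4 z^{2} + 1}}
This equals f(z) exactly, so the claim holds.

Valid - the claim checks out under differentiation.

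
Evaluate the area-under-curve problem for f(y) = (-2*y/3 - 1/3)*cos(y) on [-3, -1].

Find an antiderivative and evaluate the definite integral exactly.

Antiderivative: F(y) = (-2*y*sin(y) - sin(y) - 2*cos(y))/3; value = 2*cos(3)/3 - 2*cos(1)/3 - sin(1)/3 + 5*sin(3)/3

Any candidate F(y) must reproduce f(y) exactly when differentiated.
F(y) = (-2*y*sin(y) - sin(y) - 2*cos(y))/3 is an antiderivative of f.
Check: d/dy[(-2*y*sin(y) - sin(y) - 2*cos(y))/3] = -2*y*cos(y)/3 - cos(y)/3, which equals f(y).
F(-1) = -2*cos(1)/3 - sin(1)/3; F(-3) = -5*sin(3)/3 - 2*cos(3)/3.
Integral = F(-1) - F(-3) = 2*cos(3)/3 - 2*cos(1)/3 - sin(1)/3 + 5*sin(3)/3.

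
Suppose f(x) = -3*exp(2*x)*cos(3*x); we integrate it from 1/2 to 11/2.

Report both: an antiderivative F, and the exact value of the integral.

Antiderivative: F(x) = 3*(-3*sin(3*x) - 2*cos(3*x))*exp(2*x)/13; value = 6*exp(1)*cos(3/2)/13 + 9*exp(1)*sin(3/2)/13 - 6*exp(11)*cos(33/2)/13 - 9*exp(11)*sin(33/2)/13

A candidate is checked by its d/dx: the result must match f(x).
F(x) = 3*(-3*sin(3*x) - 2*cos(3*x))*exp(2*x)/13 is an antiderivative of f.
Check: d/dx[3*(-3*sin(3*x) - 2*cos(3*x))*exp(2*x)/13] = -3*exp(2*x)*cos(3*x) = f(x).
F(11/2) = -6*exp(11)*cos(33/2)/13 - 9*exp(11)*sin(33/2)/13; F(1/2) = -9*exp(1)*sin(3/2)/13 - 6*exp(1)*cos(3/2)/13.
Integral = F(11/2) - F(1/2) = 6*exp(1)*cos(3/2)/13 + 9*exp(1)*sin(3/2)/13 - 6*exp(11)*cos(33/2)/13 - 9*exp(11)*sin(33/2)/13.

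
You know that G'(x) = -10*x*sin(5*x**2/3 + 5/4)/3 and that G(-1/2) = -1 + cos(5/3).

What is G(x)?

G(x) = cos(5*x**2/3 + 5/4) - 1

G'(x) matches the chain-rule pattern g'(h)*h' with inner function h(x) = 5*x**2/3 + 5/4; substituting u = h(x) collapses the integral.
A general antiderivative is cos(5*x**2/3 + 5/4) + C.
The condition gives C = -1 + cos(5/3) - (cos(5/3)) = -1.
So G(x) = cos(5*x**2/3 + 5/4) - 1.
Check: d/dx[cos(5*x**2/3 + 5/4) - 1] = -10*x*sin(5*x**2/3 + 5/4)/3 = G'(x).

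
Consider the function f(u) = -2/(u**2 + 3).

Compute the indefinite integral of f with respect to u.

F(u) = -2*sqrt(3)*atan(sqrt(3)*u/3)/3 + C

A candidate is checked by its d/du: the result must match f(u).
Check: d/du[-2*sqrt(3)*atan(sqrt(3)*u/3)/3] = -2/(u**2 + 3) = f(u).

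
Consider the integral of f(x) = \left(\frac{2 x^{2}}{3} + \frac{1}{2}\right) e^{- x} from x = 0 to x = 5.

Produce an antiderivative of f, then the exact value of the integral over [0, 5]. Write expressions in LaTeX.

f has the shape u'v + uv' for u = - \frac{2 x^{2}}{3} - \frac{4 x}{3} - \frac{11}{6} and v = e^{- x} — it is the derivative of the product u*v.
F(x) = \frac{\left(- 4 x^{2} - 8 x - 11\right) e^{- x}}{6} is an antiderivative of f.
Check: d/dx[\frac{\left(- 4 x^{2} - 8 x - 11\right) e^{- x}}{6}] = \frac{\left(4 x^{2} + 3\right) e^{- x}}{6}, which equals f(x).
F(5) = - \frac{151}{6 e^{5}}; F(0) = - \frac{11}{6}.
Integral = F(5) - F(0) = \frac{11}{6} - \frac{151}{6 e^{5}}.

Antiderivative: F(x) = \frac{\left(- 4 x^{2} - 8 x - 11\right) e^{- x}}{6}; value = \frac{11}{6} - \frac{151}{6 e^{5}}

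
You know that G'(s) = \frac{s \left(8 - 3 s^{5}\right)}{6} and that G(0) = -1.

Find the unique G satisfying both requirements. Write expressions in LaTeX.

G(s) = - \frac{s^{7}}{14} + \frac{2 s^{2}}{3} - 1

Recover the given G'(s) by differentiating a candidate G(s); any mismatch rules it out.
A general antiderivative is - \frac{s^{7}}{14} + \frac{2 s^{2}}{3} + C.
The condition gives C = -1 - (0) = -1.
So G(s) = - \frac{s^{7}}{14} + \frac{2 s^{2}}{3} - 1.
Check: d/ds[- \frac{s^{7}}{14} + \frac{2 s^{2}}{3} - 1] = - \frac{s^{6}}{2} + \frac{4 s}{3}, which equals G'(s).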